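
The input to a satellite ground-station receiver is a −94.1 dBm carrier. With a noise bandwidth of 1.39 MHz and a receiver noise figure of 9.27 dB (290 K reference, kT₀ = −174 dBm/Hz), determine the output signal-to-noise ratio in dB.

Noise floor: N = −174 + 10 log₁₀(B) + NF
10 log₁₀(1.39×10⁶) = 61.43 dB
N = −174 + 61.43 + 9.27 = −103.30 dBm
SNR = P_sig − N = −94.1 − (−103.30) = 9.20 dB → 9.2 dB

9.2 dB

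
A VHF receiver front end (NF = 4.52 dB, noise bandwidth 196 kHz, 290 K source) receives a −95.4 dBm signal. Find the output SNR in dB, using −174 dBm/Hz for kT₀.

Noise floor: N = −174 + 10 log₁₀(B) + NF
10 log₁₀(1.96×10⁵) = 52.92 dB
N = −174 + 52.92 + 4.52 = −116.56 dBm
SNR = P_sig − N = −95.4 − (−116.56) = 21.16 dB → 21.2 dB

21.2 dB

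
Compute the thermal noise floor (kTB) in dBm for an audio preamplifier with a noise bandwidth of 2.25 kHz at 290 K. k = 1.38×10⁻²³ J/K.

P_n = kTB = 1.38×10⁻²³ × 290 × 2.25×10³ = 9.00×10⁻¹⁸ W
In dBm: 10 log₁₀(9.00×10⁻¹⁸ / 10⁻³) = −140.5 dBm

−140.5 dBm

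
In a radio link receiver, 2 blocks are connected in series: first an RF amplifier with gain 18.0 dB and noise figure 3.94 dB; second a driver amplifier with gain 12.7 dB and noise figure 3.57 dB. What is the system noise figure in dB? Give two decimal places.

3.98 dB

Convert to linear (a loss of L dB is a gain of −L dB): F_i = 10^(NF_i/10), G_i = 10^(G_i,dB/10)
  Stage 1: F_1 = 10^(3.94/10) = 2.477, G_1 = 10^(18.0/10) = 63.10
  Stage 2: F_2 = 10^(3.57/10) = 2.275, G_2 = 10^(12.7/10) = 18.62
Friis cascade:
  F = 2.477 + (2.275 − 1)/63.10 = 2.498
NF = 10 log₁₀(2.498) = 3.98 dB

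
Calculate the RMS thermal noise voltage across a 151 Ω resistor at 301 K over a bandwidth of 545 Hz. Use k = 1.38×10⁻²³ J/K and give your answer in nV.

37.0 nV

V_n = √(4kTRB)
4kTRB = 4 × 1.38×10⁻²³ × 301 × 1.51×10² × 5.45×10² = 1.37×10⁻¹⁵ V²
V_n = √(1.37×10⁻¹⁵) = 3.70×10⁻⁸ V = 37.0 nV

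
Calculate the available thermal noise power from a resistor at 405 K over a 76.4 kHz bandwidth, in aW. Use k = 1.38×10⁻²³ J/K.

427 aW

P_n = kTB = 1.38×10⁻²³ × 405 × 7.64×10⁴ = 4.27×10⁻¹⁶ W = 427 aW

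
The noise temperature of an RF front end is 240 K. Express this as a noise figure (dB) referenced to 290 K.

2.62 dB

F = 1 + T_e/T₀ = 1 + 240/290 = 1.82759
NF = 10 log₁₀(1.82759) = 2.62 dB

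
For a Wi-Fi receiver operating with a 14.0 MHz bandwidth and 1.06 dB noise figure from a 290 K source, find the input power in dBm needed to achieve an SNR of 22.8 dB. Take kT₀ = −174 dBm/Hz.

Sensitivity = −174 + 10 log₁₀(B) + NF + SNR_min
= −174 + 71.46 + 1.06 + 22.8
= −78.68 dBm → −78.7 dBm

−78.7 dBm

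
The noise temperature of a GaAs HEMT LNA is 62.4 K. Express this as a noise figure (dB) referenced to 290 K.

F = 1 + T_e/T₀ = 1 + 62.4/290 = 1.21517
NF = 10 log₁₀(1.21517) = 0.846 dB

0.846 dB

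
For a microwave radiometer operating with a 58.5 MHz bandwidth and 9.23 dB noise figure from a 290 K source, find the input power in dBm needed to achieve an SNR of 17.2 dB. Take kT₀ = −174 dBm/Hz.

−69.9 dBm

Sensitivity = −174 + 10 log₁₀(B) + NF + SNR_min
= −174 + 77.67 + 9.23 + 17.2
= −69.90 dBm → −69.9 dBm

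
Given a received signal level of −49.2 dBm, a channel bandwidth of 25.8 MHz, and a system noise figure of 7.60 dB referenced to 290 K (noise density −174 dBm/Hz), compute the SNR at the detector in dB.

43.1 dB

Noise floor: N = −174 + 10 log₁₀(B) + NF
10 log₁₀(2.58×10⁷) = 74.12 dB
N = −174 + 74.12 + 7.60 = −92.28 dBm
SNR = P_sig − N = −49.2 − (−92.28) = 43.08 dB → 43.1 dB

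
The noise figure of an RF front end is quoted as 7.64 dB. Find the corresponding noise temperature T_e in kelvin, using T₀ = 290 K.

1394 K

F = 10^(7.64/10) = 5.80764
T_e = (F − 1)·T₀ = (5.80764 − 1) × 290 = 1394 K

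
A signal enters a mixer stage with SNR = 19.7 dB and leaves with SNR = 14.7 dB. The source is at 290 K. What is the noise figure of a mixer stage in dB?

5.0 dB

NF (dB) = SNR_in(dB) − SNR_out(dB) when the source is at T₀
NF = 19.7 − 14.7 = 5.0 dB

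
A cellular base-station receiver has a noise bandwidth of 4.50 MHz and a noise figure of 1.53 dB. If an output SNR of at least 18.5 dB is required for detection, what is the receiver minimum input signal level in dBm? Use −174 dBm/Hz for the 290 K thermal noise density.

Sensitivity = −174 + 10 log₁₀(B) + NF + SNR_min
= −174 + 66.53 + 1.53 + 18.5
= −87.44 dBm → −87.4 dBm

−87.4 dBm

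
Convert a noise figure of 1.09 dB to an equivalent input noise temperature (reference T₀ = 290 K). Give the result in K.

82.7 K

F = 10^(1.09/10) = 1.28529
T_e = (F − 1)·T₀ = (1.28529 − 1) × 290 = 82.7 K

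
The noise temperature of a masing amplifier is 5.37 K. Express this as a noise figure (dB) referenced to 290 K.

0.080 dB

F = 1 + T_e/T₀ = 1 + 5.37/290 = 1.01852
NF = 10 log₁₀(1.01852) = 0.080 dB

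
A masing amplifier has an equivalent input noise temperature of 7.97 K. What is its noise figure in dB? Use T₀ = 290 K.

0.118 dB

F = 1 + T_e/T₀ = 1 + 7.97/290 = 1.02748
NF = 10 log₁₀(1.02748) = 0.118 dB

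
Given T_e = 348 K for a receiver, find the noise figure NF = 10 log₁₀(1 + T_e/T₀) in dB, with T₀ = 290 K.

3.42 dB

F = 1 + T_e/T₀ = 1 + 348/290 = 2.2
NF = 10 log₁₀(2.2) = 3.42 dB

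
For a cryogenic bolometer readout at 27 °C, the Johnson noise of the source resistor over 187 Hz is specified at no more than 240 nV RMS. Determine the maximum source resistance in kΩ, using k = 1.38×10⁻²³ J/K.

18.6 kΩ

T = 27 °C + 273.15 = 300.15 K
Johnson–Nyquist: V_n = √(4kTRB) ⇒ R = V_n² / (4kTB)
4kTB = 4 × 1.38×10⁻²³ × 300.15 × 1.87×10² = 3.10×10⁻¹⁸
R = (2.40×10⁻⁷)² / 3.10×10⁻¹⁸ = 1.86×10⁴ Ω = 18.6 kΩ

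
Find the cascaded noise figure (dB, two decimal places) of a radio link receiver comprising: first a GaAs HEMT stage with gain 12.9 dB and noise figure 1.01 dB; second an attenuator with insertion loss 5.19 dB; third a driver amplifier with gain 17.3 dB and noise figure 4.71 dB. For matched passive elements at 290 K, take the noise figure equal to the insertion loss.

2.33 dB

Convert to linear (a loss of L dB is a gain of −L dB): F_i = 10^(NF_i/10), G_i = 10^(G_i,dB/10)
  Stage 1: F_1 = 10^(1.01/10) = 1.262, G_1 = 10^(12.9/10) = 19.50
  Stage 2: F_2 = 10^(5.19/10) = 3.304, G_2 = 10^(−5.19/10) = 0.3027
  Stage 3: F_3 = 10^(4.71/10) = 2.958, G_3 = 10^(17.3/10) = 53.70
Friis cascade:
  F = 1.262 + (3.304 − 1)/19.50 + (2.958 − 1)/5.902 = 1.712
NF = 10 log₁₀(1.712) = 2.33 dB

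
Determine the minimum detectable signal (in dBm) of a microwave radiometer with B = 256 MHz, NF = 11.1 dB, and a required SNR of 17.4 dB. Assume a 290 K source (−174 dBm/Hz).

Sensitivity = −174 + 10 log₁₀(B) + NF + SNR_min
= −174 + 84.08 + 11.1 + 17.4
= −61.42 dBm → −61.4 dBm

−61.4 dBm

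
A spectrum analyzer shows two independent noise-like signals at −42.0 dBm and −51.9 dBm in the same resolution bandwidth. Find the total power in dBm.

Convert to linear, add, convert back:
P₁ = 6.31×10⁻⁸ W, P₂ = 6.46×10⁻⁹ W
P_tot = 6.96×10⁻⁸ W → 10 log₁₀(P_tot / 10⁻³) = −41.6 dBm

−41.6 dBm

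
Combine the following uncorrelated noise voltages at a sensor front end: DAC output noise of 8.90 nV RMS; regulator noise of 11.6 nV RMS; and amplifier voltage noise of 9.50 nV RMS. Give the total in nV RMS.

17.4 nV

Uncorrelated sources add in power (mean-square): V_tot = √(ΣV_i²)
V_tot = √[(8.90×10⁻⁹)² + (1.16×10⁻⁸)² + (9.50×10⁻⁹)²] = 1.74×10⁻⁸ V = 17.4 nV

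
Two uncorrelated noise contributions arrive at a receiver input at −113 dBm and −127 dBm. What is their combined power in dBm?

−112.8 dBm

Convert to linear, add, convert back:
P₁ = 5.01×10⁻¹⁵ W, P₂ = 2.00×10⁻¹⁶ W
P_tot = 5.21×10⁻¹⁵ W → 10 log₁₀(P_tot / 10⁻³) = −112.8 dBm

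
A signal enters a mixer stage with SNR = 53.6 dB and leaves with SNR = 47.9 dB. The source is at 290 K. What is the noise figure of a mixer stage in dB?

5.7 dB

NF (dB) = SNR_in(dB) − SNR_out(dB) when the source is at T₀
NF = 53.6 − 47.9 = 5.7 dB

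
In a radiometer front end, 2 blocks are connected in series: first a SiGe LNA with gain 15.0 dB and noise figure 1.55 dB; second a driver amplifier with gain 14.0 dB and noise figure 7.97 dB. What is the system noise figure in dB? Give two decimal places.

2.03 dB

Convert to linear (a loss of L dB is a gain of −L dB): F_i = 10^(NF_i/10), G_i = 10^(G_i,dB/10)
  Stage 1: F_1 = 10^(1.55/10) = 1.429, G_1 = 10^(15.0/10) = 31.62
  Stage 2: F_2 = 10^(7.97/10) = 6.266, G_2 = 10^(14.0/10) = 25.12
Friis cascade:
  F = 1.429 + (6.266 − 1)/31.62 = 1.595
NF = 10 log₁₀(1.595) = 2.03 dB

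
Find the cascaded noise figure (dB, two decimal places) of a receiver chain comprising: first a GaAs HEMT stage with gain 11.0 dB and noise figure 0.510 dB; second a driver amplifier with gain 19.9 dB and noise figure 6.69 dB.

Convert to linear (a loss of L dB is a gain of −L dB): F_i = 10^(NF_i/10), G_i = 10^(G_i,dB/10)
  Stage 1: F_1 = 10^(0.510/10) = 1.125, G_1 = 10^(11.0/10) = 12.59
  Stage 2: F_2 = 10^(6.69/10) = 4.667, G_2 = 10^(19.9/10) = 97.72
Friis cascade:
  F = 1.125 + (4.667 − 1)/12.59 = 1.416
NF = 10 log₁₀(1.416) = 1.51 dB

1.51 dB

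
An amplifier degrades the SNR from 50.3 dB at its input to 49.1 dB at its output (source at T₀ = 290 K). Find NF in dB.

NF (dB) = SNR_in(dB) − SNR_out(dB) when the source is at T₀
NF = 50.3 − 49.1 = 1.2 dB

1.2 dB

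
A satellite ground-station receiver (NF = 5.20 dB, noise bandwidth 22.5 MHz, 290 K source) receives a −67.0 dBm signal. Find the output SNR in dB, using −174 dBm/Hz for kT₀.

Noise floor: N = −174 + 10 log₁₀(B) + NF
10 log₁₀(2.25×10⁷) = 73.52 dB
N = −174 + 73.52 + 5.20 = −95.28 dBm
SNR = P_sig − N = −67.0 − (−95.28) = 28.28 dB → 28.3 dB

28.3 dB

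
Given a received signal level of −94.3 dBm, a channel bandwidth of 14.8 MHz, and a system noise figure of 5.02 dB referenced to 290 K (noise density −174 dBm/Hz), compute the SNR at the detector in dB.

3.0 dB

Noise floor: N = −174 + 10 log₁₀(B) + NF
10 log₁₀(1.48×10⁷) = 71.7 dB
N = −174 + 71.7 + 5.02 = −97.28 dBm
SNR = P_sig − N = −94.3 − (−97.28) = 2.98 dB → 3.0 dB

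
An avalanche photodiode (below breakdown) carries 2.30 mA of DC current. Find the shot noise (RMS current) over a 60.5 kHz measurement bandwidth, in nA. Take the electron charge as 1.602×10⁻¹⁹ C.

6.68 nA

I_n = √(2qI·B)
2qI·B = 2 × 1.602×10⁻¹⁹ × 2.30×10⁻³ × 6.05×10⁴ = 4.46×10⁻¹⁷ A²
I_n = √(4.46×10⁻¹⁷) = 6.68×10⁻⁹ A = 6.68 nA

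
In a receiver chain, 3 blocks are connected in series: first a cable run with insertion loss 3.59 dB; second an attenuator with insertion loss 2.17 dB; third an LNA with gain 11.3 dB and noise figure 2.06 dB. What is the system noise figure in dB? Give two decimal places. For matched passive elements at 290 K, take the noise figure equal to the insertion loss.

7.82 dB

Convert to linear (a loss of L dB is a gain of −L dB): F_i = 10^(NF_i/10), G_i = 10^(G_i,dB/10)
  Stage 1: F_1 = 10^(3.59/10) = 2.286, G_1 = 10^(−3.59/10) = 0.4375
  Stage 2: F_2 = 10^(2.17/10) = 1.648, G_2 = 10^(−2.17/10) = 0.6067
  Stage 3: F_3 = 10^(2.06/10) = 1.607, G_3 = 10^(11.3/10) = 13.49
Friis cascade:
  F = 2.286 + (1.648 − 1)/0.4375 + (1.607 − 1)/0.2655 = 6.053
NF = 10 log₁₀(6.053) = 7.82 dB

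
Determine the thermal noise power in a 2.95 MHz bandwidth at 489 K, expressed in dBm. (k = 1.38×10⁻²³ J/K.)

−107.0 dBm

P_n = kTB = 1.38×10⁻²³ × 489 × 2.95×10⁶ = 1.99×10⁻¹⁴ W
In dBm: 10 log₁₀(1.99×10⁻¹⁴ / 10⁻³) = −107.0 dBm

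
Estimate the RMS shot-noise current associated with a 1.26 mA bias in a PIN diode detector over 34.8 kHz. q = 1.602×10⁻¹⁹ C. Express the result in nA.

3.75 nA

I_n = √(2qI·B)
2qI·B = 2 × 1.602×10⁻¹⁹ × 1.26×10⁻³ × 3.48×10⁴ = 1.40×10⁻¹⁷ A²
I_n = √(1.40×10⁻¹⁷) = 3.75×10⁻⁹ A = 3.75 nA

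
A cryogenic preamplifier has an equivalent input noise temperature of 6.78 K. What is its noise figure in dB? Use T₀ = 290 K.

0.100 dB

F = 1 + T_e/T₀ = 1 + 6.78/290 = 1.02338
NF = 10 log₁₀(1.02338) = 0.100 dB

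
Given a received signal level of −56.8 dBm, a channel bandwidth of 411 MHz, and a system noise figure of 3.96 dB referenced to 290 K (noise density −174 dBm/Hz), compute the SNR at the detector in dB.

Noise floor: N = −174 + 10 log₁₀(B) + NF
10 log₁₀(4.11×10⁸) = 86.14 dB
N = −174 + 86.14 + 3.96 = −83.90 dBm
SNR = P_sig − N = −56.8 − (−83.90) = 27.10 dB → 27.1 dB

27.1 dB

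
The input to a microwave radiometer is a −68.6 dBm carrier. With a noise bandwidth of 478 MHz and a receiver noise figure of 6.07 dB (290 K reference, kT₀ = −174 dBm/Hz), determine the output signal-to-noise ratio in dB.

Noise floor: N = −174 + 10 log₁₀(B) + NF
10 log₁₀(4.78×10⁸) = 86.79 dB
N = −174 + 86.79 + 6.07 = −81.14 dBm
SNR = P_sig − N = −68.6 − (−81.14) = 12.54 dB → 12.5 dB

12.5 dB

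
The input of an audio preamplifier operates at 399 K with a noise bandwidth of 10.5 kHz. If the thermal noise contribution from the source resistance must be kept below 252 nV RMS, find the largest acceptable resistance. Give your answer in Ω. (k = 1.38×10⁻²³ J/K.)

275 Ω

Johnson–Nyquist: V_n = √(4kTRB) ⇒ R = V_n² / (4kTB)
4kTB = 4 × 1.38×10⁻²³ × 399 × 1.05×10⁴ = 2.31×10⁻¹⁶
R = (2.52×10⁻⁷)² / 2.31×10⁻¹⁶ = 2.75×10² Ω = 275 Ω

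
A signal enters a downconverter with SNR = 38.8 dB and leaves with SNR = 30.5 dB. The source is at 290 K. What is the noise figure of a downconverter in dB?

8.3 dB

NF (dB) = SNR_in(dB) − SNR_out(dB) when the source is at T₀
NF = 38.8 − 30.5 = 8.3 dB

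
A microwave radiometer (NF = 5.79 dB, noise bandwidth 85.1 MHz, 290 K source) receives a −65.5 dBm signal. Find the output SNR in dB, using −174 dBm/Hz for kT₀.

23.4 dB

Noise floor: N = −174 + 10 log₁₀(B) + NF
10 log₁₀(8.51×10⁷) = 79.3 dB
N = −174 + 79.3 + 5.79 = −88.91 dBm
SNR = P_sig − N = −65.5 − (−88.91) = 23.41 dB → 23.4 dB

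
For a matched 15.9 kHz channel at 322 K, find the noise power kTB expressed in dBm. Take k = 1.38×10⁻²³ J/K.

P_n = kTB = 1.38×10⁻²³ × 322 × 1.59×10⁴ = 7.07×10⁻¹⁷ W
In dBm: 10 log₁₀(7.07×10⁻¹⁷ / 10⁻³) = −131.5 dBm

−131.5 dBm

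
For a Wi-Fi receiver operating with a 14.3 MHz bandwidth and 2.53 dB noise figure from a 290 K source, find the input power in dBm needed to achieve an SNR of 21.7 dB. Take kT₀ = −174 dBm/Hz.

−78.2 dBm

Sensitivity = −174 + 10 log₁₀(B) + NF + SNR_min
= −174 + 71.55 + 2.53 + 21.7
= −78.22 dBm → −78.2 dBm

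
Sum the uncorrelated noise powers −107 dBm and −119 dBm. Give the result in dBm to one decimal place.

Convert to linear, add, convert back:
P₁ = 2.00×10⁻¹⁴ W, P₂ = 1.26×10⁻¹⁵ W
P_tot = 2.12×10⁻¹⁴ W → 10 log₁₀(P_tot / 10⁻³) = −106.7 dBm

−106.7 dBm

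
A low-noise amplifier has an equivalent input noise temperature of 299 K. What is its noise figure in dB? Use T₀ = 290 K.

F = 1 + T_e/T₀ = 1 + 299/290 = 2.03103
NF = 10 log₁₀(2.03103) = 3.08 dB

3.08 dB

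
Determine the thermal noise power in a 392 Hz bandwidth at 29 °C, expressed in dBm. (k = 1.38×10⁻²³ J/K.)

T = 29 °C + 273.15 = 302.15 K
P_n = kTB = 1.38×10⁻²³ × 302.15 × 3.92×10² = 1.63×10⁻¹⁸ W
In dBm: 10 log₁₀(1.63×10⁻¹⁸ / 10⁻³) = −147.9 dBm

−147.9 dBm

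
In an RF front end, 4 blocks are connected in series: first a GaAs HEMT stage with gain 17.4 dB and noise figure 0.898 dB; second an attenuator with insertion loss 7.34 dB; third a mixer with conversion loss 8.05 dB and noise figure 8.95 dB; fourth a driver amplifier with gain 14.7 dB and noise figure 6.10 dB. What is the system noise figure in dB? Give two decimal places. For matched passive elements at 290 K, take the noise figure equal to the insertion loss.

5.93 dB

Convert to linear (a loss of L dB is a gain of −L dB): F_i = 10^(NF_i/10), G_i = 10^(G_i,dB/10)
  Stage 1: F_1 = 10^(0.898/10) = 1.230, G_1 = 10^(17.4/10) = 54.95
  Stage 2: F_2 = 10^(7.34/10) = 5.420, G_2 = 10^(−7.34/10) = 0.1845
  Stage 3: F_3 = 10^(8.95/10) = 7.852, G_3 = 10^(−8.05/10) = 0.1567
  Stage 4: F_4 = 10^(6.10/10) = 4.074, G_4 = 10^(14.7/10) = 29.51
Friis cascade:
  F = 1.230 + (5.420 − 1)/54.95 + (7.852 − 1)/10.14 + (4.074 − 1)/1.589 = 3.921
NF = 10 log₁₀(3.921) = 5.93 dB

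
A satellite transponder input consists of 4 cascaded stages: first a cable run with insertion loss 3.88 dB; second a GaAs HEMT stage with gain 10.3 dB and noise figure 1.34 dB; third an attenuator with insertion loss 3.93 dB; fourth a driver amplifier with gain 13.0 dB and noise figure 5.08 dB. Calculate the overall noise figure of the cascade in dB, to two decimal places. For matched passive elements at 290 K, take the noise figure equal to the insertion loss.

Convert to linear (a loss of L dB is a gain of −L dB): F_i = 10^(NF_i/10), G_i = 10^(G_i,dB/10)
  Stage 1: F_1 = 10^(3.88/10) = 2.443, G_1 = 10^(−3.88/10) = 0.4093
  Stage 2: F_2 = 10^(1.34/10) = 1.361, G_2 = 10^(10.3/10) = 10.72
  Stage 3: F_3 = 10^(3.93/10) = 2.472, G_3 = 10^(−3.93/10) = 0.4046
  Stage 4: F_4 = 10^(5.08/10) = 3.221, G_4 = 10^(13.0/10) = 19.95
Friis cascade:
  F = 2.443 + (1.361 − 1)/0.4093 + (2.472 − 1)/4.385 + (3.221 − 1)/1.774 = 4.914
NF = 10 log₁₀(4.914) = 6.91 dB

6.91 dB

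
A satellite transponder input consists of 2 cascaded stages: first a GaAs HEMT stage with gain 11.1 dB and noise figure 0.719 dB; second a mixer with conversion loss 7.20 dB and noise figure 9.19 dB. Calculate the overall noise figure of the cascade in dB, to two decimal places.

Convert to linear (a loss of L dB is a gain of −L dB): F_i = 10^(NF_i/10), G_i = 10^(G_i,dB/10)
  Stage 1: F_1 = 10^(0.719/10) = 1.180, G_1 = 10^(11.1/10) = 12.88
  Stage 2: F_2 = 10^(9.19/10) = 8.299, G_2 = 10^(−7.20/10) = 0.1905
Friis cascade:
  F = 1.180 + (8.299 − 1)/12.88 = 1.747
NF = 10 log₁₀(1.747) = 2.42 dB

2.42 dB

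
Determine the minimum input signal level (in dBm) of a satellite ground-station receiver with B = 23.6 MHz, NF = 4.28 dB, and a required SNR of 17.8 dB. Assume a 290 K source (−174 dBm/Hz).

−78.2 dBm

Sensitivity = −174 + 10 log₁₀(B) + NF + SNR_min
= −174 + 73.73 + 4.28 + 17.8
= −78.19 dBm → −78.2 dBm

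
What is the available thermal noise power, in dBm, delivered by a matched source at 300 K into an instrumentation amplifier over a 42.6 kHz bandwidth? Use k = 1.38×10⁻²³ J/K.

P_n = kTB = 1.38×10⁻²³ × 300 × 4.26×10⁴ = 1.76×10⁻¹⁶ W
In dBm: 10 log₁₀(1.76×10⁻¹⁶ / 10⁻³) = −127.5 dBm

−127.5 dBm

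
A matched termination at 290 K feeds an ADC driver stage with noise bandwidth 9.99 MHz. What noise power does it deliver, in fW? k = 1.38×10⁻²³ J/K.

40.0 fW

P_n = kTB = 1.38×10⁻²³ × 290 × 9.99×10⁶ = 4.00×10⁻¹⁴ W = 40.0 fW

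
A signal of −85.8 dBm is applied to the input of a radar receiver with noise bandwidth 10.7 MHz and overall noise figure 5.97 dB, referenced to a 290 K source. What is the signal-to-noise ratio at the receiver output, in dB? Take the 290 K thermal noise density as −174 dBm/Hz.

Noise floor: N = −174 + 10 log₁₀(B) + NF
10 log₁₀(1.07×10⁷) = 70.29 dB
N = −174 + 70.29 + 5.97 = −97.74 dBm
SNR = P_sig − N = −85.8 − (−97.74) = 11.94 dB → 11.9 dB

11.9 dB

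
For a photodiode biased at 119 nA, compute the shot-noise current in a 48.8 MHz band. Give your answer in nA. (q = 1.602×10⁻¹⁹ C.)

I_n = √(2qI·B)
2qI·B = 2 × 1.602×10⁻¹⁹ × 1.19×10⁻⁷ × 4.88×10⁷ = 1.86×10⁻¹⁸ A²
I_n = √(1.86×10⁻¹⁸) = 1.36×10⁻⁹ A = 1.36 nA

1.36 nA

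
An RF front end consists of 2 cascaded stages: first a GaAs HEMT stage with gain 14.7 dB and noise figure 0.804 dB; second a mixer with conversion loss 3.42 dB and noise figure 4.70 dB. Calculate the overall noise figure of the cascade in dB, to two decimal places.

Convert to linear (a loss of L dB is a gain of −L dB): F_i = 10^(NF_i/10), G_i = 10^(G_i,dB/10)
  Stage 1: F_1 = 10^(0.804/10) = 1.203, G_1 = 10^(14.7/10) = 29.51
  Stage 2: F_2 = 10^(4.70/10) = 2.951, G_2 = 10^(−3.42/10) = 0.4550
Friis cascade:
  F = 1.203 + (2.951 − 1)/29.51 = 1.269
NF = 10 log₁₀(1.269) = 1.04 dB

1.04 dB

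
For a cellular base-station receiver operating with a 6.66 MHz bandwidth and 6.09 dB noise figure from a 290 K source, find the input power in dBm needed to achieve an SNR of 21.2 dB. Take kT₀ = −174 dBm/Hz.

−78.5 dBm

Sensitivity = −174 + 10 log₁₀(B) + NF + SNR_min
= −174 + 68.23 + 6.09 + 21.2
= −78.48 dBm → −78.5 dBm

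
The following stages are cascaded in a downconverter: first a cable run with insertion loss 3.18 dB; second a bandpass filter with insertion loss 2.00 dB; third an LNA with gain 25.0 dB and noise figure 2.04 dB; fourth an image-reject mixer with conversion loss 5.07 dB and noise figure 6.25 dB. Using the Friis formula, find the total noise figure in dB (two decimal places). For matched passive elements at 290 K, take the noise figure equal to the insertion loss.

7.25 dB

Convert to linear (a loss of L dB is a gain of −L dB): F_i = 10^(NF_i/10), G_i = 10^(G_i,dB/10)
  Stage 1: F_1 = 10^(3.18/10) = 2.080, G_1 = 10^(−3.18/10) = 0.4808
  Stage 2: F_2 = 10^(2.00/10) = 1.585, G_2 = 10^(−2.00/10) = 0.6310
  Stage 3: F_3 = 10^(2.04/10) = 1.600, G_3 = 10^(25.0/10) = 316.2
  Stage 4: F_4 = 10^(6.25/10) = 4.217, G_4 = 10^(−5.07/10) = 0.3112
Friis cascade:
  F = 2.080 + (1.585 − 1)/0.4808 + (1.600 − 1)/0.3034 + (4.217 − 1)/95.94 = 5.306
NF = 10 log₁₀(5.306) = 7.25 dB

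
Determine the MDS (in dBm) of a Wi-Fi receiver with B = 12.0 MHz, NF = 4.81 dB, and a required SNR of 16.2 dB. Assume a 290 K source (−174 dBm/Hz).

Sensitivity = −174 + 10 log₁₀(B) + NF + SNR_min
= −174 + 70.79 + 4.81 + 16.2
= −82.20 dBm → −82.2 dBm

−82.2 dBm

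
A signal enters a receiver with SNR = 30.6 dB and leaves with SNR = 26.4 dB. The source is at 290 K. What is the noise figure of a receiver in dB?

4.2 dB

NF (dB) = SNR_in(dB) − SNR_out(dB) when the source is at T₀
NF = 30.6 − 26.4 = 4.2 dB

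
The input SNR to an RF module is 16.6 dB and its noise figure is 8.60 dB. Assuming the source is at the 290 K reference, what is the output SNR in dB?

By definition F = SNR_in/SNR_out, so in dB: SNR_out = SNR_in − NF
SNR_out = 16.6 − 8.60 = 8.00 dB

8.00 dB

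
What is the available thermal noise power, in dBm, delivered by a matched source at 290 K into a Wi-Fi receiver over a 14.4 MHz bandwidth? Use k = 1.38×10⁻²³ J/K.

P_n = kTB = 1.38×10⁻²³ × 290 × 1.44×10⁷ = 5.76×10⁻¹⁴ W
In dBm: 10 log₁₀(5.76×10⁻¹⁴ / 10⁻³) = −102.4 dBm

−102.4 dBm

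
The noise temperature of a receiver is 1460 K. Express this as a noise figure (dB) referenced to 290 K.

F = 1 + T_e/T₀ = 1 + 1460/290 = 6.03448
NF = 10 log₁₀(6.03448) = 7.81 dB

7.81 dB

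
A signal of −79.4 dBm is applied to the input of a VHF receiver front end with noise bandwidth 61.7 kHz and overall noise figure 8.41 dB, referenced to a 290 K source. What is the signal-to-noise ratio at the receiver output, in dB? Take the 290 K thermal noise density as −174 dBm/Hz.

38.3 dB

Noise floor: N = −174 + 10 log₁₀(B) + NF
10 log₁₀(6.17×10⁴) = 47.9 dB
N = −174 + 47.9 + 8.41 = −117.69 dBm
SNR = P_sig − N = −79.4 − (−117.69) = 38.29 dB → 38.3 dB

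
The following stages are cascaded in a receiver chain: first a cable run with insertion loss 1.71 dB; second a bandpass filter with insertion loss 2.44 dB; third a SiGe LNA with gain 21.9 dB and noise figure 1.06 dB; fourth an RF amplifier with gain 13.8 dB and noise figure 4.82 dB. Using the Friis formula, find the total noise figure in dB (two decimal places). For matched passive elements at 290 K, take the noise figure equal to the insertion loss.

Convert to linear (a loss of L dB is a gain of −L dB): F_i = 10^(NF_i/10), G_i = 10^(G_i,dB/10)
  Stage 1: F_1 = 10^(1.71/10) = 1.483, G_1 = 10^(−1.71/10) = 0.6745
  Stage 2: F_2 = 10^(2.44/10) = 1.754, G_2 = 10^(−2.44/10) = 0.5702
  Stage 3: F_3 = 10^(1.06/10) = 1.276, G_3 = 10^(21.9/10) = 154.9
  Stage 4: F_4 = 10^(4.82/10) = 3.034, G_4 = 10^(13.8/10) = 23.99
Friis cascade:
  F = 1.483 + (1.754 − 1)/0.6745 + (1.276 − 1)/0.3846 + (3.034 − 1)/59.57 = 3.353
NF = 10 log₁₀(3.353) = 5.25 dB

5.25 dB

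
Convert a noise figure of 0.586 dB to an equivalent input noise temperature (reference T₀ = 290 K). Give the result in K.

41.9 K

F = 10^(0.586/10) = 1.14446
T_e = (F − 1)·T₀ = (1.14446 − 1) × 290 = 41.9 K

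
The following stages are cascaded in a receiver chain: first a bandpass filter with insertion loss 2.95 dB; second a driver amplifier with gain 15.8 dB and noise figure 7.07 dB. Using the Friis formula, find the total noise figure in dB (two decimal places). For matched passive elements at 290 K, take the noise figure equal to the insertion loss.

10.02 dB

Convert to linear (a loss of L dB is a gain of −L dB): F_i = 10^(NF_i/10), G_i = 10^(G_i,dB/10)
  Stage 1: F_1 = 10^(2.95/10) = 1.972, G_1 = 10^(−2.95/10) = 0.5070
  Stage 2: F_2 = 10^(7.07/10) = 5.093, G_2 = 10^(15.8/10) = 38.02
Friis cascade:
  F = 1.972 + (5.093 − 1)/0.5070 = 10.05
NF = 10 log₁₀(10.05) = 10.02 dB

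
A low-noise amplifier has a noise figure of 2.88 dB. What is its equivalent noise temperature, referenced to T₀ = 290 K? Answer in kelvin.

273 K

F = 10^(2.88/10) = 1.94089
T_e = (F − 1)·T₀ = (1.94089 − 1) × 290 = 273 K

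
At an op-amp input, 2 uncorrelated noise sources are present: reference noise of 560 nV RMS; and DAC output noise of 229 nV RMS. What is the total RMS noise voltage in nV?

Uncorrelated sources add in power (mean-square): V_tot = √(ΣV_i²)
V_tot = √[(5.60×10⁻⁷)² + (2.29×10⁻⁷)²] = 6.05×10⁻⁷ V = 605 nV

605 nV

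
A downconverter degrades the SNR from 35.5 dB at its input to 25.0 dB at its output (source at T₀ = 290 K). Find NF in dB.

10.5 dB

NF (dB) = SNR_in(dB) − SNR_out(dB) when the source is at T₀
NF = 35.5 − 25.0 = 10.5 dB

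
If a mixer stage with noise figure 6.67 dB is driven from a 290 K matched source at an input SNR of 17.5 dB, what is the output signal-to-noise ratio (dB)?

By definition F = SNR_in/SNR_out, so in dB: SNR_out = SNR_in − NF
SNR_out = 17.5 − 6.67 = 10.83 dB

10.83 dB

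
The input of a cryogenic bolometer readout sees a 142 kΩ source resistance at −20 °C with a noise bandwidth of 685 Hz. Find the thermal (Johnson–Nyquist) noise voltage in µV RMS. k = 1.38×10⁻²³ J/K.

T = −20 °C + 273.15 = 253.15 K
V_n = √(4kTRB)
4kTRB = 4 × 1.38×10⁻²³ × 253.15 × 1.42×10⁵ × 6.85×10² = 1.36×10⁻¹² V²
V_n = √(1.36×10⁻¹²) = 1.17×10⁻⁶ V = 1.17 µV

1.17 µV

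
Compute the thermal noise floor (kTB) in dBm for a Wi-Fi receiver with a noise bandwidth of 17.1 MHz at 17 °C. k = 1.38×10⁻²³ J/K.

T = 17 °C + 273.15 = 290.15 K
P_n = kTB = 1.38×10⁻²³ × 290.15 × 1.71×10⁷ = 6.85×10⁻¹⁴ W
In dBm: 10 log₁₀(6.85×10⁻¹⁴ / 10⁻³) = −101.6 dBm

−101.6 dBm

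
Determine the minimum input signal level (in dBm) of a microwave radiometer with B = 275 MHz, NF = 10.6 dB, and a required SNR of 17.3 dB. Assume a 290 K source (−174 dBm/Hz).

−61.7 dBm

Sensitivity = −174 + 10 log₁₀(B) + NF + SNR_min
= −174 + 84.39 + 10.6 + 17.3
= −61.71 dBm → −61.7 dBm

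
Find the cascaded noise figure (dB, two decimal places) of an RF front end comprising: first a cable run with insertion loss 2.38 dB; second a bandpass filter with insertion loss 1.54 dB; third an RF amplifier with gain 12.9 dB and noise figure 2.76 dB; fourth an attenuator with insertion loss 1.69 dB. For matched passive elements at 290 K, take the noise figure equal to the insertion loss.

Convert to linear (a loss of L dB is a gain of −L dB): F_i = 10^(NF_i/10), G_i = 10^(G_i,dB/10)
  Stage 1: F_1 = 10^(2.38/10) = 1.730, G_1 = 10^(−2.38/10) = 0.5781
  Stage 2: F_2 = 10^(1.54/10) = 1.426, G_2 = 10^(−1.54/10) = 0.7015
  Stage 3: F_3 = 10^(2.76/10) = 1.888, G_3 = 10^(12.9/10) = 19.50
  Stage 4: F_4 = 10^(1.69/10) = 1.476, G_4 = 10^(−1.69/10) = 0.6776
Friis cascade:
  F = 1.730 + (1.426 − 1)/0.5781 + (1.888 − 1)/0.4055 + (1.476 − 1)/7.907 = 4.716
NF = 10 log₁₀(4.716) = 6.74 dB

6.74 dB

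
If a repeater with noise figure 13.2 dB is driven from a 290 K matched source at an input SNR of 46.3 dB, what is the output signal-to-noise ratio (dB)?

33.1 dB

By definition F = SNR_in/SNR_out, so in dB: SNR_out = SNR_in − NF
SNR_out = 46.3 − 13.2 = 33.1 dB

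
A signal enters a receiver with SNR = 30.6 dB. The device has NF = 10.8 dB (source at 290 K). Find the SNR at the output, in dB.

19.8 dB

By definition F = SNR_in/SNR_out, so in dB: SNR_out = SNR_in − NF
SNR_out = 30.6 − 10.8 = 19.8 dB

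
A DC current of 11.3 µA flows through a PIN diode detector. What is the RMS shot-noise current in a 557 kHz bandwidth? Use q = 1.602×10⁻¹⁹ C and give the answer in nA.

I_n = √(2qI·B)
2qI·B = 2 × 1.602×10⁻¹⁹ × 1.13×10⁻⁵ × 5.57×10⁵ = 2.02×10⁻¹⁸ A²
I_n = √(2.02×10⁻¹⁸) = 1.42×10⁻⁹ A = 1.42 nA

1.42 nA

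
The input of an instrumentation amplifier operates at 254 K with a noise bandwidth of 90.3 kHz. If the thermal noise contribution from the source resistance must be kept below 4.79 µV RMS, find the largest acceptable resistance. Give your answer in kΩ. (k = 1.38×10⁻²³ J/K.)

Johnson–Nyquist: V_n = √(4kTRB) ⇒ R = V_n² / (4kTB)
4kTB = 4 × 1.38×10⁻²³ × 254 × 9.03×10⁴ = 1.27×10⁻¹⁵
R = (4.79×10⁻⁶)² / 1.27×10⁻¹⁵ = 1.81×10⁴ Ω = 18.1 kΩ

18.1 kΩ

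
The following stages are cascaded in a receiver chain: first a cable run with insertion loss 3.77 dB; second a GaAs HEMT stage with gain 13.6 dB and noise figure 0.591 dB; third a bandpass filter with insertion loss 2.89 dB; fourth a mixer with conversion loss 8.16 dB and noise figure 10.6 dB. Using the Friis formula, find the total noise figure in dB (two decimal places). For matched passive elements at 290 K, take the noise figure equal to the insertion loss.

Convert to linear (a loss of L dB is a gain of −L dB): F_i = 10^(NF_i/10), G_i = 10^(G_i,dB/10)
  Stage 1: F_1 = 10^(3.77/10) = 2.382, G_1 = 10^(−3.77/10) = 0.4198
  Stage 2: F_2 = 10^(0.591/10) = 1.146, G_2 = 10^(13.6/10) = 22.91
  Stage 3: F_3 = 10^(2.89/10) = 1.945, G_3 = 10^(−2.89/10) = 0.5140
  Stage 4: F_4 = 10^(10.6/10) = 11.48, G_4 = 10^(−8.16/10) = 0.1528
Friis cascade:
  F = 2.382 + (1.146 − 1)/0.4198 + (1.945 − 1)/9.616 + (11.48 − 1)/4.943 = 4.948
NF = 10 log₁₀(4.948) = 6.94 dB

6.94 dB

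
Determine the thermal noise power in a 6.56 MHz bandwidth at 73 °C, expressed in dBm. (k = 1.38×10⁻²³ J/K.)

−105.0 dBm

T = 73 °C + 273.15 = 346.15 K
P_n = kTB = 1.38×10⁻²³ × 346.15 × 6.56×10⁶ = 3.13×10⁻¹⁴ W
In dBm: 10 log₁₀(3.13×10⁻¹⁴ / 10⁻³) = −105.0 dBm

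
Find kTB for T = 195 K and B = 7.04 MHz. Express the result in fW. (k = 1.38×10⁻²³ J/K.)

P_n = kTB = 1.38×10⁻²³ × 195 × 7.04×10⁶ = 1.89×10⁻¹⁴ W = 18.9 fW

18.9 fW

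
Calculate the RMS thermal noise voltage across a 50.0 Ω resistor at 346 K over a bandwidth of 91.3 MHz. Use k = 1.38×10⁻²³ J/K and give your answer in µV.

V_n = √(4kTRB)
4kTRB = 4 × 1.38×10⁻²³ × 346 × 5.00×10¹ × 9.13×10⁷ = 8.72×10⁻¹¹ V²
V_n = √(8.72×10⁻¹¹) = 9.34×10⁻⁶ V = 9.34 µV

9.34 µV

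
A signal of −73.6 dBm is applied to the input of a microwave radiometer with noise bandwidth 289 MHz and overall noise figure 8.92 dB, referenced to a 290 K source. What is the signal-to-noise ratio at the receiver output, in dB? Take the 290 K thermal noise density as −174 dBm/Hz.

Noise floor: N = −174 + 10 log₁₀(B) + NF
10 log₁₀(2.89×10⁸) = 84.61 dB
N = −174 + 84.61 + 8.92 = −80.47 dBm
SNR = P_sig − N = −73.6 − (−80.47) = 6.87 dB → 6.9 dB

6.9 dB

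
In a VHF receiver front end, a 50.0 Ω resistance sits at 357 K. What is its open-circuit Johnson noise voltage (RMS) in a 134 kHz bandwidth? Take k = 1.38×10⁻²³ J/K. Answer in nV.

363 nV

V_n = √(4kTRB)
4kTRB = 4 × 1.38×10⁻²³ × 357 × 5.00×10¹ × 1.34×10⁵ = 1.32×10⁻¹³ V²
V_n = √(1.32×10⁻¹³) = 3.63×10⁻⁷ V = 363 nV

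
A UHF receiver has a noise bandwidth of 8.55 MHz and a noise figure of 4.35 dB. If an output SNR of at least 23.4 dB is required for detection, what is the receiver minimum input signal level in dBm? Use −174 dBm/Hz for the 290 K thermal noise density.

Sensitivity = −174 + 10 log₁₀(B) + NF + SNR_min
= −174 + 69.32 + 4.35 + 23.4
= −76.93 dBm → −76.9 dBm

−76.9 dBm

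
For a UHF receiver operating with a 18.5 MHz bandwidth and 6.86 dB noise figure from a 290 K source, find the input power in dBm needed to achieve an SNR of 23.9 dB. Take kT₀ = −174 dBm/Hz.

−70.6 dBm

Sensitivity = −174 + 10 log₁₀(B) + NF + SNR_min
= −174 + 72.67 + 6.86 + 23.9
= −70.57 dBm → −70.6 dBm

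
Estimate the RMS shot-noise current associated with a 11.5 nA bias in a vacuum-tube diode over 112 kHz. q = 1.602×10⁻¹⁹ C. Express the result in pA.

I_n = √(2qI·B)
2qI·B = 2 × 1.602×10⁻¹⁹ × 1.15×10⁻⁸ × 1.12×10⁵ = 4.13×10⁻²² A²
I_n = √(4.13×10⁻²²) = 2.03×10⁻¹¹ A = 20.3 pA

20.3 pA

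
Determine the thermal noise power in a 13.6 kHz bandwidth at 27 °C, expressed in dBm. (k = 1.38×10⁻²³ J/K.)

−132.5 dBm

T = 27 °C + 273.15 = 300.15 K
P_n = kTB = 1.38×10⁻²³ × 300.15 × 1.36×10⁴ = 5.63×10⁻¹⁷ W
In dBm: 10 log₁₀(5.63×10⁻¹⁷ / 10⁻³) = −132.5 dBm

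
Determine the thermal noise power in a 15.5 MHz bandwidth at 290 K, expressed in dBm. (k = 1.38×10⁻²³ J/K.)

P_n = kTB = 1.38×10⁻²³ × 290 × 1.55×10⁷ = 6.20×10⁻¹⁴ W
In dBm: 10 log₁₀(6.20×10⁻¹⁴ / 10⁻³) = −102.1 dBm

−102.1 dBm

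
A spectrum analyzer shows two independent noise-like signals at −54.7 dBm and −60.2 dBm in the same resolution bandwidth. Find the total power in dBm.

Convert to linear, add, convert back:
P₁ = 3.39×10⁻⁹ W, P₂ = 9.55×10⁻¹⁰ W
P_tot = 4.34×10⁻⁹ W → 10 log₁₀(P_tot / 10⁻³) = −53.6 dBm

−53.6 dBm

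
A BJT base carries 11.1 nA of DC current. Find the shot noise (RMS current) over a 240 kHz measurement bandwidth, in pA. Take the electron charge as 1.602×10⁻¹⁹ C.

29.2 pA

I_n = √(2qI·B)
2qI·B = 2 × 1.602×10⁻¹⁹ × 1.11×10⁻⁸ × 2.40×10⁵ = 8.54×10⁻²² A²
I_n = √(8.54×10⁻²²) = 2.92×10⁻¹¹ A = 29.2 pA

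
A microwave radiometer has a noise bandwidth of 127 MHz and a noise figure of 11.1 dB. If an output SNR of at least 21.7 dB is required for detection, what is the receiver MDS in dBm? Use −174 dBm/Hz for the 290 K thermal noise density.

−60.2 dBm

Sensitivity = −174 + 10 log₁₀(B) + NF + SNR_min
= −174 + 81.04 + 11.1 + 21.7
= −60.16 dBm → −60.2 dBm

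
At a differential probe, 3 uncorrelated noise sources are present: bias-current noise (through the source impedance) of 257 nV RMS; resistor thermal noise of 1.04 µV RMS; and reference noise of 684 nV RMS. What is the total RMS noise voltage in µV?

Uncorrelated sources add in power (mean-square): V_tot = √(ΣV_i²)
V_tot = √[(2.57×10⁻⁷)² + (1.04×10⁻⁶)² + (6.84×10⁻⁷)²] = 1.27×10⁻⁶ V = 1.27 µV

1.27 µV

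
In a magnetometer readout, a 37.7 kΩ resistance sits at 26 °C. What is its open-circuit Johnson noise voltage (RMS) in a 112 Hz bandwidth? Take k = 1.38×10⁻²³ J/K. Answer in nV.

264 nV

T = 26 °C + 273.15 = 299.15 K
V_n = √(4kTRB)
4kTRB = 4 × 1.38×10⁻²³ × 299.15 × 3.77×10⁴ × 1.12×10² = 6.97×10⁻¹⁴ V²
V_n = √(6.97×10⁻¹⁴) = 2.64×10⁻⁷ V = 264 nV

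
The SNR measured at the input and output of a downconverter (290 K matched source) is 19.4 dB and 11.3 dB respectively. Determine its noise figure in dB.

NF (dB) = SNR_in(dB) − SNR_out(dB) when the source is at T₀
NF = 19.4 − 11.3 = 8.1 dB

8.1 dB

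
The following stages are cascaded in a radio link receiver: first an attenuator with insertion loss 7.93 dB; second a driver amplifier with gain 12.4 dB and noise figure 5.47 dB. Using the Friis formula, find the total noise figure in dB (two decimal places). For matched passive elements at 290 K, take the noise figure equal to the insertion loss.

Convert to linear (a loss of L dB is a gain of −L dB): F_i = 10^(NF_i/10), G_i = 10^(G_i,dB/10)
  Stage 1: F_1 = 10^(7.93/10) = 6.209, G_1 = 10^(−7.93/10) = 0.1611
  Stage 2: F_2 = 10^(5.47/10) = 3.524, G_2 = 10^(12.4/10) = 17.38
Friis cascade:
  F = 6.209 + (3.524 − 1)/0.1611 = 21.88
NF = 10 log₁₀(21.88) = 13.40 dB

13.40 dB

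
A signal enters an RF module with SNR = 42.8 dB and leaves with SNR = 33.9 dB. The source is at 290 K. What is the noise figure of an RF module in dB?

NF (dB) = SNR_in(dB) − SNR_out(dB) when the source is at T₀
NF = 42.8 − 33.9 = 8.9 dB

8.9 dB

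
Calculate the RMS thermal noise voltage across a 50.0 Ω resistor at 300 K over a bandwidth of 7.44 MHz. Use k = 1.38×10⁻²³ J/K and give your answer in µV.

V_n = √(4kTRB)
4kTRB = 4 × 1.38×10⁻²³ × 300 × 5.00×10¹ × 7.44×10⁶ = 6.16×10⁻¹² V²
V_n = √(6.16×10⁻¹²) = 2.48×10⁻⁶ V = 2.48 µV

2.48 µV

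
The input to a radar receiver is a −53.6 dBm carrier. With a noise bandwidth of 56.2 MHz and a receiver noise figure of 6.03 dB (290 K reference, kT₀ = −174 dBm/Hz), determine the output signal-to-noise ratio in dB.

36.9 dB

Noise floor: N = −174 + 10 log₁₀(B) + NF
10 log₁₀(5.62×10⁷) = 77.5 dB
N = −174 + 77.5 + 6.03 = −90.47 dBm
SNR = P_sig − N = −53.6 − (−90.47) = 36.87 dB → 36.9 dB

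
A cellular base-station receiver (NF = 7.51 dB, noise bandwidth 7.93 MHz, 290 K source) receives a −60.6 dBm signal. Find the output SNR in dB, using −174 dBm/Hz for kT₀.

Noise floor: N = −174 + 10 log₁₀(B) + NF
10 log₁₀(7.93×10⁶) = 68.99 dB
N = −174 + 68.99 + 7.51 = −97.50 dBm
SNR = P_sig − N = −60.6 − (−97.50) = 36.90 dB → 36.9 dB

36.9 dB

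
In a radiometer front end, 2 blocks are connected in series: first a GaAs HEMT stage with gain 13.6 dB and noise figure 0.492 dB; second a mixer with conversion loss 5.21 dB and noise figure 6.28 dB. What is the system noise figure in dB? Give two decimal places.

Convert to linear (a loss of L dB is a gain of −L dB): F_i = 10^(NF_i/10), G_i = 10^(G_i,dB/10)
  Stage 1: F_1 = 10^(0.492/10) = 1.120, G_1 = 10^(13.6/10) = 22.91
  Stage 2: F_2 = 10^(6.28/10) = 4.246, G_2 = 10^(−5.21/10) = 0.3013
Friis cascade:
  F = 1.120 + (4.246 − 1)/22.91 = 1.262
NF = 10 log₁₀(1.262) = 1.01 dB

1.01 dB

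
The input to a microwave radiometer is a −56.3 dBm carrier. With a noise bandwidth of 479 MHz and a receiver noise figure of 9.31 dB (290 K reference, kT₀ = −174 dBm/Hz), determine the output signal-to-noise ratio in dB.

21.6 dB

Noise floor: N = −174 + 10 log₁₀(B) + NF
10 log₁₀(4.79×10⁸) = 86.8 dB
N = −174 + 86.8 + 9.31 = −77.89 dBm
SNR = P_sig − N = −56.3 − (−77.89) = 21.59 dB → 21.6 dB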